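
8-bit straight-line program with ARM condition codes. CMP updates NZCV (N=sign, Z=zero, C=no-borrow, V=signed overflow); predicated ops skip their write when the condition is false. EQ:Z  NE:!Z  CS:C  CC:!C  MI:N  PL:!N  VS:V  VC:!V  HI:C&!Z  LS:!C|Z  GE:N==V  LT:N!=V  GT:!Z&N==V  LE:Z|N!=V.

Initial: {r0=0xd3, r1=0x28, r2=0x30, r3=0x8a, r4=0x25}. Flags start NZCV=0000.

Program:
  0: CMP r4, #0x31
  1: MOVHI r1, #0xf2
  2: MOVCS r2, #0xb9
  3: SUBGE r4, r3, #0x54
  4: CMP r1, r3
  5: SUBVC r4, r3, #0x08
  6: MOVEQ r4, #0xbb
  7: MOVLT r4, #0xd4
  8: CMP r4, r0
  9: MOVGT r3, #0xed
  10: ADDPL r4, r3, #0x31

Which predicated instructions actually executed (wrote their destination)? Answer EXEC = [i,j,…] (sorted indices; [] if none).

0: ✓ CMP  NZCV=1000
1: · MOVHI
2: · MOVCS
3: · SUBGE
4: ✓ CMP  NZCV=1001
5: · SUBVC
6: · MOVEQ
7: · MOVLT
8: ✓ CMP  NZCV=0000
9: ✓ MOVGT  r3←0xed
10: ✓ ADDPL  r4←0x1e

EXEC = [9,10]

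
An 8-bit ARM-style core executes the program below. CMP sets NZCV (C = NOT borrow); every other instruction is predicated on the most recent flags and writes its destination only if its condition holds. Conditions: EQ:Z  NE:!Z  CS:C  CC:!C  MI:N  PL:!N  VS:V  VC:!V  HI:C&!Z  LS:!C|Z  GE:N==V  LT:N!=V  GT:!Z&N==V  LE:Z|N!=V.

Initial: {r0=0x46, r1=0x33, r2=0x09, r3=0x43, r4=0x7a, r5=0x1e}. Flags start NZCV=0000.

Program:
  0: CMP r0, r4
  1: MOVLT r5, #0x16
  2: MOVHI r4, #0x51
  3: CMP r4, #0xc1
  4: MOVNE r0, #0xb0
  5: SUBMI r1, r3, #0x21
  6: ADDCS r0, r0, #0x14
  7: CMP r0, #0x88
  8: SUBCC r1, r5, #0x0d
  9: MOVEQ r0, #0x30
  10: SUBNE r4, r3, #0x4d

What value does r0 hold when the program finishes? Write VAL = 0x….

0: ✓ CMP  NZCV=1000
1: ✓ MOVLT  r5←0x16
2: · MOVHI
3: ✓ CMP  NZCV=1001
4: ✓ MOVNE  r0←0xb0
5: ✓ SUBMI  r1←0x22
6: · ADDCS
7: ✓ CMP  NZCV=0010
8: · SUBCC
9: · MOVEQ
10: ✓ SUBNE  r4←0xf6

VAL = 0xb0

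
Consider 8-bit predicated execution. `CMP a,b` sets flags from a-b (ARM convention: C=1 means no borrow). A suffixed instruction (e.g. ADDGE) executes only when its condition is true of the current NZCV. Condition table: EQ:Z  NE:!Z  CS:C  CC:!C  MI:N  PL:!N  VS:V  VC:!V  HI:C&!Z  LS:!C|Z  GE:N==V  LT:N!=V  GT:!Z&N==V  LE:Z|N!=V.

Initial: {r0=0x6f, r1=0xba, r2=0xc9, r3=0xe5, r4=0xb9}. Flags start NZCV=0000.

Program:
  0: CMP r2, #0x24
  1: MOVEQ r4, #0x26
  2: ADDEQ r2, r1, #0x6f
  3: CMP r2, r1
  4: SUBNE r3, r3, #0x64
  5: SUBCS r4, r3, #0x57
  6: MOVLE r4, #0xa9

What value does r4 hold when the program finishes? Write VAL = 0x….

VAL = 0x2a

[0] flags=1010 → (cmp)
[1] flags=1010 EQ?F → skip
[2] flags=1010 EQ?F → skip
[3] flags=0010 → (cmp)
[4] flags=0010 NE?T → r3=0x81
[5] flags=0010 CS?T → r4=0x2a
[6] flags=0010 LE?F → skip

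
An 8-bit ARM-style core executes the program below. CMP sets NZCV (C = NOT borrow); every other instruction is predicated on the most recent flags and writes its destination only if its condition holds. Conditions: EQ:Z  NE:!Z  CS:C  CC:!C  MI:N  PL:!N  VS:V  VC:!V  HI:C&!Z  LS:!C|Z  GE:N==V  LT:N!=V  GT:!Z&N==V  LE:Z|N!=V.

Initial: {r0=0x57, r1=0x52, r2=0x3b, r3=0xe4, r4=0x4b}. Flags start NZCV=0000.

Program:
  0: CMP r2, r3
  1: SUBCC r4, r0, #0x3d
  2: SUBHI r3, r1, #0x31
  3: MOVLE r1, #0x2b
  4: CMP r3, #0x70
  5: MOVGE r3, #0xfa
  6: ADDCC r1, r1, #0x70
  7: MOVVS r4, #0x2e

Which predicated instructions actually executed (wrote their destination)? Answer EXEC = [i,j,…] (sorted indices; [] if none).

0: ✓ CMP  NZCV=0000
1: ✓ SUBCC  r4←0x1a
2: · SUBHI
3: · MOVLE
4: ✓ CMP  NZCV=0011
5: · MOVGE
6: · ADDCC
7: ✓ MOVVS  r4←0x2e

EXEC = [1,7]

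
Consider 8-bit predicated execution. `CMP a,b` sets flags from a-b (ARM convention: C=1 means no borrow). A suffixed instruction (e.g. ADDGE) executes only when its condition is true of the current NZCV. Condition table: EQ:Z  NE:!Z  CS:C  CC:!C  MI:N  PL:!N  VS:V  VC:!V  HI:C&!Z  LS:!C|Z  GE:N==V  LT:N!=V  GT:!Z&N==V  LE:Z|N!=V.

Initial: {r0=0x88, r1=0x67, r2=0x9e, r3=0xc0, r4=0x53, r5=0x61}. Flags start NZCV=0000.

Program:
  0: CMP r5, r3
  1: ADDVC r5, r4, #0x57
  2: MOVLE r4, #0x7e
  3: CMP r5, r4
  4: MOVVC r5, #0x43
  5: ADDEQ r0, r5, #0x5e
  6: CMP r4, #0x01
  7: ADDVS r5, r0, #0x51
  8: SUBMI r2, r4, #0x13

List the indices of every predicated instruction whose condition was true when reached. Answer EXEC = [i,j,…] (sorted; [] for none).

EXEC = [4]

[0] flags=1001 → (cmp)
[1] flags=1001 VC?F → skip
[2] flags=1001 LE?F → skip
[3] flags=0010 → (cmp)
[4] flags=0010 VC?T → r5=0x43
[5] flags=0010 EQ?F → skip
[6] flags=0010 → (cmp)
[7] flags=0010 VS?F → skip
[8] flags=0010 MI?F → skip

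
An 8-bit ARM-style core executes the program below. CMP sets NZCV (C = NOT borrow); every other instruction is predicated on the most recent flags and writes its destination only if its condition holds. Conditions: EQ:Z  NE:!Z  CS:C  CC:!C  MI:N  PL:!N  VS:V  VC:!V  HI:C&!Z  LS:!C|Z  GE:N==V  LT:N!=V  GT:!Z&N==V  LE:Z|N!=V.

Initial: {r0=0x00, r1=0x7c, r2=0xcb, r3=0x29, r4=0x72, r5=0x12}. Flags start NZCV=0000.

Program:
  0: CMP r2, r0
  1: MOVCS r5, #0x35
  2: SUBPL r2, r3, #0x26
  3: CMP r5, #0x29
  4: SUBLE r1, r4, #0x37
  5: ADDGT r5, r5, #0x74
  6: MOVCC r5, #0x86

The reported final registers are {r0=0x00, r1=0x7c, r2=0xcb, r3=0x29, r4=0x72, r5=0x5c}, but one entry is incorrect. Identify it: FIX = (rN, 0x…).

[0] flags=1010 → (cmp)
[1] flags=1010 CS?T → r5=0x35
[2] flags=1010 PL?F → skip
[3] flags=0010 → (cmp)
[4] flags=0010 LE?F → skip
[5] flags=0010 GT?T → r5=0xa9
[6] flags=0010 CC?F → skip

FIX = (r5, 0xa9)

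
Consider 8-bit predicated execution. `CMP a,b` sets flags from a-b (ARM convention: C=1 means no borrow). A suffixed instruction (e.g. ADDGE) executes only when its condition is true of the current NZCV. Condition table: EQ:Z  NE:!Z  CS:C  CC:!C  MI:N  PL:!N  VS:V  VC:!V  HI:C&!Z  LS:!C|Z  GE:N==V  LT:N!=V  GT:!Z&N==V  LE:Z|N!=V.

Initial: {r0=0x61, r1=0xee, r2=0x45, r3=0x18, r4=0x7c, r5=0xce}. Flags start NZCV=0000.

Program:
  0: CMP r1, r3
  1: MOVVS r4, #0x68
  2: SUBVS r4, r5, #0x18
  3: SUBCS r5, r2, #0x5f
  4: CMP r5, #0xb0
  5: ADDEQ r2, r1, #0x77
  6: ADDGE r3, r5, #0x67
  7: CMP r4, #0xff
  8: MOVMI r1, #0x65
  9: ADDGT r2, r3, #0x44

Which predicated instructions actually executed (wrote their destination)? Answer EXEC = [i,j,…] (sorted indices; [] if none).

EXEC = [3,6,9]

0: ✓ CMP  NZCV=1010
1: · MOVVS
2: · SUBVS
3: ✓ SUBCS  r5←0xe6
4: ✓ CMP  NZCV=0010
5: · ADDEQ
6: ✓ ADDGE  r3←0x4d
7: ✓ CMP  NZCV=0000
8: · MOVMI
9: ✓ ADDGT  r2←0x91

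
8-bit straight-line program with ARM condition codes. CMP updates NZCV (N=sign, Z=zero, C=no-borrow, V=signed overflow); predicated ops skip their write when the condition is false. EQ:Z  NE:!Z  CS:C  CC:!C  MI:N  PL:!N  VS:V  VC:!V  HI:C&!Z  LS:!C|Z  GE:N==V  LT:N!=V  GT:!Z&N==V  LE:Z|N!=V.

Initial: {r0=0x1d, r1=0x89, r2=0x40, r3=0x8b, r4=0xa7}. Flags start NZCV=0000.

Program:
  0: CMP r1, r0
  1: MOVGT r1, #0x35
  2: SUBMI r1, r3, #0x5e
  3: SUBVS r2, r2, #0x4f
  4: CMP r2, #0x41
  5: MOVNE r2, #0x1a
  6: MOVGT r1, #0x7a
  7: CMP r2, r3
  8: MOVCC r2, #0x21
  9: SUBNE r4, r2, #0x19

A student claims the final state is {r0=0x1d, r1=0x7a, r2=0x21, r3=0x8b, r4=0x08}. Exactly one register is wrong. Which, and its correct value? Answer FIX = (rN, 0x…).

FIX = (r1, 0x89)

[0] flags=0011 → (cmp)
[1] flags=0011 GT?F → skip
[2] flags=0011 MI?F → skip
[3] flags=0011 VS?T → r2=0xf1
[4] flags=1010 → (cmp)
[5] flags=1010 NE?T → r2=0x1a
[6] flags=1010 GT?F → skip
[7] flags=1001 → (cmp)
[8] flags=1001 CC?T → r2=0x21
[9] flags=1001 NE?T → r4=0x08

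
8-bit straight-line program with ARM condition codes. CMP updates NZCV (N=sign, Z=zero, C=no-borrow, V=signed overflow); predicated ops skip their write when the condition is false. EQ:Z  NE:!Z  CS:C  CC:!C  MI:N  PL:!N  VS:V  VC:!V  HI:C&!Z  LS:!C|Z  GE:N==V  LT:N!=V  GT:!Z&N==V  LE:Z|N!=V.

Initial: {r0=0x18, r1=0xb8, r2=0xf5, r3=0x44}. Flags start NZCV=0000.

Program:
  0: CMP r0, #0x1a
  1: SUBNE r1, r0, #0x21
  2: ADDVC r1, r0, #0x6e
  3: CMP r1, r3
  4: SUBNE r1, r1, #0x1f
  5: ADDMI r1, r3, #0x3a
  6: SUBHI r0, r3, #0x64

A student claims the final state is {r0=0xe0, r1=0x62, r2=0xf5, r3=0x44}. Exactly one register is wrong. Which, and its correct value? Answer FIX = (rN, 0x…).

FIX = (r1, 0x67)

[0] flags=1000 → (cmp)
[1] flags=1000 NE?T → r1=0xf7
[2] flags=1000 VC?T → r1=0x86
[3] flags=0011 → (cmp)
[4] flags=0011 NE?T → r1=0x67
[5] flags=0011 MI?F → skip
[6] flags=0011 HI?T → r0=0xe0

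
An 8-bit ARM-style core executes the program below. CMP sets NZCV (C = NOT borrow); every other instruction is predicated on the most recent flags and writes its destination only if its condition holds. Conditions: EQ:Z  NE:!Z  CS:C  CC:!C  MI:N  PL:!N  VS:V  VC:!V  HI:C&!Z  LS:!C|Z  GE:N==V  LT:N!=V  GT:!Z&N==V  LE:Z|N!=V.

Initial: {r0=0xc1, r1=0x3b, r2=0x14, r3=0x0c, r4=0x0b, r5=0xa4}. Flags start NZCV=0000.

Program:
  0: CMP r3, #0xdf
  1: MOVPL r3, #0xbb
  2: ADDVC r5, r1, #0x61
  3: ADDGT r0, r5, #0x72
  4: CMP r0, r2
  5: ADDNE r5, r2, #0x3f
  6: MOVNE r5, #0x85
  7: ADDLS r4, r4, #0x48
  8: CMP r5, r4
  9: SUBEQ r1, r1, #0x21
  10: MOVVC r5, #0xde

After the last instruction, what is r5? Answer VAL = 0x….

VAL = 0x85

[0] flags=0000 → (cmp)
[1] flags=0000 PL?T → r3=0xbb
[2] flags=0000 VC?T → r5=0x9c
[3] flags=0000 GT?T → r0=0x0e
[4] flags=1000 → (cmp)
[5] flags=1000 NE?T → r5=0x53
[6] flags=1000 NE?T → r5=0x85
[7] flags=1000 LS?T → r4=0x53
[8] flags=0011 → (cmp)
[9] flags=0011 EQ?F → skip
[10] flags=0011 VC?F → skip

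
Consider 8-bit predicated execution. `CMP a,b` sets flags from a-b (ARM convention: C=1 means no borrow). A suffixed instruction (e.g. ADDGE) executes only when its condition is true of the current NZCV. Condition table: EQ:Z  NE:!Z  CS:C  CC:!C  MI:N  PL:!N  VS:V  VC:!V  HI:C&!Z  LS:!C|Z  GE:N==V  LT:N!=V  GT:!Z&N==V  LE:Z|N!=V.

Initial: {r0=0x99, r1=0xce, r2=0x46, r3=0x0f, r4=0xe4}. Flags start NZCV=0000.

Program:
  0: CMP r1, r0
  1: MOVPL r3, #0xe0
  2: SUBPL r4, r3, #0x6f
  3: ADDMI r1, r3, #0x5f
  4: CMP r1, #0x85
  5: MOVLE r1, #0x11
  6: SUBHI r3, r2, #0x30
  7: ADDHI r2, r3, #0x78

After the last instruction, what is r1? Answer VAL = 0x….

VAL = 0xce

[0] flags=0010 → (cmp)
[1] flags=0010 PL?T → r3=0xe0
[2] flags=0010 PL?T → r4=0x71
[3] flags=0010 MI?F → skip
[4] flags=0010 → (cmp)
[5] flags=0010 LE?F → skip
[6] flags=0010 HI?T → r3=0x16
[7] flags=0010 HI?T → r2=0x8e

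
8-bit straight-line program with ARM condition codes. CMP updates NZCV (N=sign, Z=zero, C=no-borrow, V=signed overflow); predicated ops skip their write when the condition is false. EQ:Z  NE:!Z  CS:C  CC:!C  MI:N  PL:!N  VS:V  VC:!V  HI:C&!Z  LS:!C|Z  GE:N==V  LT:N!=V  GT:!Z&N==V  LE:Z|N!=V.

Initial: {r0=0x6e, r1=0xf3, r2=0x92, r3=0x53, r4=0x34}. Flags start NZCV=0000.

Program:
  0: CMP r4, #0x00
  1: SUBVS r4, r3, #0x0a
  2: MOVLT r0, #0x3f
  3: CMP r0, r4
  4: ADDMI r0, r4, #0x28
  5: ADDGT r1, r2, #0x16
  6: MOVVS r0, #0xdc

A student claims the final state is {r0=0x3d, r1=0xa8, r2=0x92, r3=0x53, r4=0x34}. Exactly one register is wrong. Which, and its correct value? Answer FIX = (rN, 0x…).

0: ✓ CMP  NZCV=0010
1: · SUBVS
2: · MOVLT
3: ✓ CMP  NZCV=0010
4: · ADDMI
5: ✓ ADDGT  r1←0xa8
6: · MOVVS

FIX = (r0, 0x6e)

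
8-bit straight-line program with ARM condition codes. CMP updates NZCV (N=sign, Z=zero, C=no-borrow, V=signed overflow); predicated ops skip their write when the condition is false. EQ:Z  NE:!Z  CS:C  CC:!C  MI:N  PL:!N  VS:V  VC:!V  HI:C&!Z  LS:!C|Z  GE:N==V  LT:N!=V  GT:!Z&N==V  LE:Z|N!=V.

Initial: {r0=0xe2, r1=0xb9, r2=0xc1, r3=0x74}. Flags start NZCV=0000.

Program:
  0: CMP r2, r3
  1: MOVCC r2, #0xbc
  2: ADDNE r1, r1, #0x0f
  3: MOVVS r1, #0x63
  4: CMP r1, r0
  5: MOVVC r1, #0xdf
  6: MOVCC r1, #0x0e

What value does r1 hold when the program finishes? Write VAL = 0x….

[0] flags=0011 → (cmp)
[1] flags=0011 CC?F → skip
[2] flags=0011 NE?T → r1=0xc8
[3] flags=0011 VS?T → r1=0x63
[4] flags=1001 → (cmp)
[5] flags=1001 VC?F → skip
[6] flags=1001 CC?T → r1=0x0e

VAL = 0x0e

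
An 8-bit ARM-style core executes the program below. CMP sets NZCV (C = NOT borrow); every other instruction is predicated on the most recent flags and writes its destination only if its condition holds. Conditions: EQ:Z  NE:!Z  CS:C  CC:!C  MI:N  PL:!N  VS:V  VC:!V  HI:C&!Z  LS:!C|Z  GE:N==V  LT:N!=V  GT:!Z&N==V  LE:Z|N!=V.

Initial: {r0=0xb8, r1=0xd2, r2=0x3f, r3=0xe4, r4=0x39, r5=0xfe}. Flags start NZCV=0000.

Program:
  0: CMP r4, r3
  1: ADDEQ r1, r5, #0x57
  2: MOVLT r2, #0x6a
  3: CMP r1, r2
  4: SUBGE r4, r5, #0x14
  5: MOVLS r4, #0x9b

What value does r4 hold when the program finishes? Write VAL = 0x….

VAL = 0x39

[0] flags=0000 → (cmp)
[1] flags=0000 EQ?F → skip
[2] flags=0000 LT?F → skip
[3] flags=1010 → (cmp)
[4] flags=1010 GE?F → skip
[5] flags=1010 LS?F → skip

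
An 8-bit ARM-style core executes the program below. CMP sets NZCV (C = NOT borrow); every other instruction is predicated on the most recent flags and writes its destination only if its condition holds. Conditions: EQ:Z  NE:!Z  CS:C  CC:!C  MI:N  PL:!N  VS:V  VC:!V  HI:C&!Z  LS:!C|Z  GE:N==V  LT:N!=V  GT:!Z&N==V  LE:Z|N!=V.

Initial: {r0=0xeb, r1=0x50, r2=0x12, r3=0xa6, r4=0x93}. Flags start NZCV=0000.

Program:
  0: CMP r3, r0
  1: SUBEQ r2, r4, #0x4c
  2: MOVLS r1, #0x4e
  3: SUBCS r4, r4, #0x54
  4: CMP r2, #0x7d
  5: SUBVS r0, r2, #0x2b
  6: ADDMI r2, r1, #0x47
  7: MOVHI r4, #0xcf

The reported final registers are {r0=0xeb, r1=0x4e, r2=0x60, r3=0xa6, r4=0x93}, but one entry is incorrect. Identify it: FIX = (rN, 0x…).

FIX = (r2, 0x95)

0: ✓ CMP  NZCV=1000
1: · SUBEQ
2: ✓ MOVLS  r1←0x4e
3: · SUBCS
4: ✓ CMP  NZCV=1000
5: · SUBVS
6: ✓ ADDMI  r2←0x95
7: · MOVHI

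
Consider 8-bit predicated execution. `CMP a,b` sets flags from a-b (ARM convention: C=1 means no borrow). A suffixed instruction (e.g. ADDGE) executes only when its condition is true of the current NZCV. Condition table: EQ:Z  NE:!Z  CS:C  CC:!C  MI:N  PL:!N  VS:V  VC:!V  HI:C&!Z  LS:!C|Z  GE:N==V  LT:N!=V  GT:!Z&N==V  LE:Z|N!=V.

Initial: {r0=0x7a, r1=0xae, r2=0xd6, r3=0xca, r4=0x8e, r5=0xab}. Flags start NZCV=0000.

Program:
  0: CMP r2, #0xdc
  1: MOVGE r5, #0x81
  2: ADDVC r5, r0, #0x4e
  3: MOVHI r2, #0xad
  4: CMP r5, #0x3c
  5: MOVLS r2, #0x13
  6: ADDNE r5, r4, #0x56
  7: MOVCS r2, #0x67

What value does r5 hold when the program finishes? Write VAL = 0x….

0: ✓ CMP  NZCV=1000
1: · MOVGE
2: ✓ ADDVC  r5←0xc8
3: · MOVHI
4: ✓ CMP  NZCV=1010
5: · MOVLS
6: ✓ ADDNE  r5←0xe4
7: ✓ MOVCS  r2←0x67

VAL = 0xe4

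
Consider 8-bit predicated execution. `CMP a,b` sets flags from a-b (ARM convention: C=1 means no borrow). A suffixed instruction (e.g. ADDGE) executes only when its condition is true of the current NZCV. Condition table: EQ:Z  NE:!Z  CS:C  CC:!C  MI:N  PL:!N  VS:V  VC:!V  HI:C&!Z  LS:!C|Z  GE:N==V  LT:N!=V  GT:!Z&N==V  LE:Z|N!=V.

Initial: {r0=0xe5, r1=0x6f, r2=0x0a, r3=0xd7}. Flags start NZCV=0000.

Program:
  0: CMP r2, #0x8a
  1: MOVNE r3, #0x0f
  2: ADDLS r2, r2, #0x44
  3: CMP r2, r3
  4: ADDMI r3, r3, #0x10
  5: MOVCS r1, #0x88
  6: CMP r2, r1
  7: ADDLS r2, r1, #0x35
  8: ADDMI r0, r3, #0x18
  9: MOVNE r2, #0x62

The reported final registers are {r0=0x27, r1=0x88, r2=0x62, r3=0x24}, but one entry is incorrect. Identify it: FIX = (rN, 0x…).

0: ✓ CMP  NZCV=1001
1: ✓ MOVNE  r3←0x0f
2: ✓ ADDLS  r2←0x4e
3: ✓ CMP  NZCV=0010
4: · ADDMI
5: ✓ MOVCS  r1←0x88
6: ✓ CMP  NZCV=1001
7: ✓ ADDLS  r2←0xbd
8: ✓ ADDMI  r0←0x27
9: ✓ MOVNE  r2←0x62

FIX = (r3, 0x0f)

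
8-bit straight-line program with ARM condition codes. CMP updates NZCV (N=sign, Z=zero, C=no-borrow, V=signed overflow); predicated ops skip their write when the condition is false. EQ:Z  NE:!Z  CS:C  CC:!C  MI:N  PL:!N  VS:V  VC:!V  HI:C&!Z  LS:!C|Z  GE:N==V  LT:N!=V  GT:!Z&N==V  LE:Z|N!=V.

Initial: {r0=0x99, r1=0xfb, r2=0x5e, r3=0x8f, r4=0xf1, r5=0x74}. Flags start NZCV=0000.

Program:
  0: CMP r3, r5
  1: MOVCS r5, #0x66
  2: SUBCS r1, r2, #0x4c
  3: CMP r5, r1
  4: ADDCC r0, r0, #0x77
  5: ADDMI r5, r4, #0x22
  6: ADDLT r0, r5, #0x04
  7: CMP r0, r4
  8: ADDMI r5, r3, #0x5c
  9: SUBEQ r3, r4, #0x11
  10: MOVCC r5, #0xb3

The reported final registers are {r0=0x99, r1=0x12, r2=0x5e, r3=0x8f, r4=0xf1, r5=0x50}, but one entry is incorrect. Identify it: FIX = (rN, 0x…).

[0] flags=0011 → (cmp)
[1] flags=0011 CS?T → r5=0x66
[2] flags=0011 CS?T → r1=0x12
[3] flags=0010 → (cmp)
[4] flags=0010 CC?F → skip
[5] flags=0010 MI?F → skip
[6] flags=0010 LT?F → skip
[7] flags=1000 → (cmp)
[8] flags=1000 MI?T → r5=0xeb
[9] flags=1000 EQ?F → skip
[10] flags=1000 CC?T → r5=0xb3

FIX = (r5, 0xb3)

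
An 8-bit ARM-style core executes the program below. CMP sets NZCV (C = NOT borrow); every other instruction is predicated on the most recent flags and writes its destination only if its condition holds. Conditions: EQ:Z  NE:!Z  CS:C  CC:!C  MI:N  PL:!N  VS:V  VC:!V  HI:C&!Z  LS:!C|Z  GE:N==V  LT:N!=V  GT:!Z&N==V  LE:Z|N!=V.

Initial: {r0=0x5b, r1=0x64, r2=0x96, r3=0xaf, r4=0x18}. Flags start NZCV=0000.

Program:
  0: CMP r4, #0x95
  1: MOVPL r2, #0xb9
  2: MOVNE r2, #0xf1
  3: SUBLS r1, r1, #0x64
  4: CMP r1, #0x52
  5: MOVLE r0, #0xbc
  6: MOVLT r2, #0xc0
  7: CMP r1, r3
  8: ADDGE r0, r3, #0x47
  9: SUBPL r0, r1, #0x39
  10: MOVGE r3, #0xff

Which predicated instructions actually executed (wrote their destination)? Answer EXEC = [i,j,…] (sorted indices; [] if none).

EXEC = [2,3,5,6,8,9,10]

[0] flags=1001 → (cmp)
[1] flags=1001 PL?F → skip
[2] flags=1001 NE?T → r2=0xf1
[3] flags=1001 LS?T → r1=0x00
[4] flags=1000 → (cmp)
[5] flags=1000 LE?T → r0=0xbc
[6] flags=1000 LT?T → r2=0xc0
[7] flags=0000 → (cmp)
[8] flags=0000 GE?T → r0=0xf6
[9] flags=0000 PL?T → r0=0xc7
[10] flags=0000 GE?T → r3=0xff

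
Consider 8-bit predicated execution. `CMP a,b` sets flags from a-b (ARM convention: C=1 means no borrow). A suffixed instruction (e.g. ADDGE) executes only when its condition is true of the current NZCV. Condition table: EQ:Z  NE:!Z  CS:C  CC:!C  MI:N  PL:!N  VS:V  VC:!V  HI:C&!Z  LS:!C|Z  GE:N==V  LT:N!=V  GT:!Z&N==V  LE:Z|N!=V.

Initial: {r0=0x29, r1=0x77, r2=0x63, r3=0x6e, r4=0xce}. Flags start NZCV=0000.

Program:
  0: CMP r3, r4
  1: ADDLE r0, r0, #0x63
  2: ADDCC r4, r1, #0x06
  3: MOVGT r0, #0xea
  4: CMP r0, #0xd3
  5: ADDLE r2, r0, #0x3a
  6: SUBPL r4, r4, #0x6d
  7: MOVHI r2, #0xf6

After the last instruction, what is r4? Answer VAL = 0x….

VAL = 0x10

0: ✓ CMP  NZCV=1001
1: · ADDLE
2: ✓ ADDCC  r4←0x7d
3: ✓ MOVGT  r0←0xea
4: ✓ CMP  NZCV=0010
5: · ADDLE
6: ✓ SUBPL  r4←0x10
7: ✓ MOVHI  r2←0xf6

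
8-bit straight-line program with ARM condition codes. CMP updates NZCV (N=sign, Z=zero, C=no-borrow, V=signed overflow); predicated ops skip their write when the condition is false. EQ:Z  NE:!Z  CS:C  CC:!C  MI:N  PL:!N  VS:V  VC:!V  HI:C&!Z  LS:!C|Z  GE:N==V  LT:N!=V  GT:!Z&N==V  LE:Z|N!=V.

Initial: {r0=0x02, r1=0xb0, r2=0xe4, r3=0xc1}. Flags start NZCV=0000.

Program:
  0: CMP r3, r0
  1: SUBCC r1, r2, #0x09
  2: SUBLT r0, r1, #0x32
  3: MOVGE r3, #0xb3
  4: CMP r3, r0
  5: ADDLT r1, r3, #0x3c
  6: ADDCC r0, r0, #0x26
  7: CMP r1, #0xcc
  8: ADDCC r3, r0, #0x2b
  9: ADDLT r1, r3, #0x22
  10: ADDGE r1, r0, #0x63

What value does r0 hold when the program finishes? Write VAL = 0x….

VAL = 0x7e

[0] flags=1010 → (cmp)
[1] flags=1010 CC?F → skip
[2] flags=1010 LT?T → r0=0x7e
[3] flags=1010 GE?F → skip
[4] flags=0011 → (cmp)
[5] flags=0011 LT?T → r1=0xfd
[6] flags=0011 CC?F → skip
[7] flags=0010 → (cmp)
[8] flags=0010 CC?F → skip
[9] flags=0010 LT?F → skip
[10] flags=0010 GE?T → r1=0xe1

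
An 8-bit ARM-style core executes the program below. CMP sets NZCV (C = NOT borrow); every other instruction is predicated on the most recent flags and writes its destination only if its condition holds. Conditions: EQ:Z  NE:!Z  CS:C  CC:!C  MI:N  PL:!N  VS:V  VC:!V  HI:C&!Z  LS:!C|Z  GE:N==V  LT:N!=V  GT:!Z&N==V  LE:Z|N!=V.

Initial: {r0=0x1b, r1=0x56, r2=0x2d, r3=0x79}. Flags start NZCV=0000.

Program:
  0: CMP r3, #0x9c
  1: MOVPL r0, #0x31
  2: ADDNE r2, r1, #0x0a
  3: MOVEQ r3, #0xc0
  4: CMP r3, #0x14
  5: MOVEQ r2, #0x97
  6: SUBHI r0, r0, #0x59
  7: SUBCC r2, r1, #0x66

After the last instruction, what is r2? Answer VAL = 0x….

[0] flags=1001 → (cmp)
[1] flags=1001 PL?F → skip
[2] flags=1001 NE?T → r2=0x60
[3] flags=1001 EQ?F → skip
[4] flags=0010 → (cmp)
[5] flags=0010 EQ?F → skip
[6] flags=0010 HI?T → r0=0xc2
[7] flags=0010 CC?F → skip

VAL = 0x60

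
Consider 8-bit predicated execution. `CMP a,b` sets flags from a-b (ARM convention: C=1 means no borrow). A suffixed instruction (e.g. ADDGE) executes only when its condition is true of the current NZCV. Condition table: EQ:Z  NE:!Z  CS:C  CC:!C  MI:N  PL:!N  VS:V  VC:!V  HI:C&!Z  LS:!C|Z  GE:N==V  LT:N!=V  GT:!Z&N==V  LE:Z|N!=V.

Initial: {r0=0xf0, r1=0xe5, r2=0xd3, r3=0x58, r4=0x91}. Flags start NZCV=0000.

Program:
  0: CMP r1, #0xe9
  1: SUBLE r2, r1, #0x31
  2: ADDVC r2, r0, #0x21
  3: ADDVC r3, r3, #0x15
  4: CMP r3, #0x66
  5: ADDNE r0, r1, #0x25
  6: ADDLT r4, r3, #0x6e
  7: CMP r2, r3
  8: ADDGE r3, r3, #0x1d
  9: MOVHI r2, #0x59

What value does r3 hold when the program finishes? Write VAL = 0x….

[0] flags=1000 → (cmp)
[1] flags=1000 LE?T → r2=0xb4
[2] flags=1000 VC?T → r2=0x11
[3] flags=1000 VC?T → r3=0x6d
[4] flags=0010 → (cmp)
[5] flags=0010 NE?T → r0=0x0a
[6] flags=0010 LT?F → skip
[7] flags=1000 → (cmp)
[8] flags=1000 GE?F → skip
[9] flags=1000 HI?F → skip

VAL = 0x6d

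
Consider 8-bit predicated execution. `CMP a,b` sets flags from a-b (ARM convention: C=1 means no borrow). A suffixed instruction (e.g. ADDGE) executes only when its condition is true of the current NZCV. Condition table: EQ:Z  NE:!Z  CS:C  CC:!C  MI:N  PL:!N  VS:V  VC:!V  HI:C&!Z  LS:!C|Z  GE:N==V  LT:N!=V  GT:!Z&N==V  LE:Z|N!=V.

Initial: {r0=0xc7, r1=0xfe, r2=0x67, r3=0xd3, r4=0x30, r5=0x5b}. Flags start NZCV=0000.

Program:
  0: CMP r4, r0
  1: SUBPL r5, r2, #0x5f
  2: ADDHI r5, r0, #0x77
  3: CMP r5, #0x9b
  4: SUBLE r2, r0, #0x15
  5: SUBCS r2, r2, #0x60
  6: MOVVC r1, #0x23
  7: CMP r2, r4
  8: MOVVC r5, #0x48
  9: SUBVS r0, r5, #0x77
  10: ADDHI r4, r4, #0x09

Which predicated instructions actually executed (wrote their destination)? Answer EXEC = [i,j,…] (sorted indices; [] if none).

0: ✓ CMP  NZCV=0000
1: ✓ SUBPL  r5←0x08
2: · ADDHI
3: ✓ CMP  NZCV=0000
4: · SUBLE
5: · SUBCS
6: ✓ MOVVC  r1←0x23
7: ✓ CMP  NZCV=0010
8: ✓ MOVVC  r5←0x48
9: · SUBVS
10: ✓ ADDHI  r4←0x39

EXEC = [1,6,8,10]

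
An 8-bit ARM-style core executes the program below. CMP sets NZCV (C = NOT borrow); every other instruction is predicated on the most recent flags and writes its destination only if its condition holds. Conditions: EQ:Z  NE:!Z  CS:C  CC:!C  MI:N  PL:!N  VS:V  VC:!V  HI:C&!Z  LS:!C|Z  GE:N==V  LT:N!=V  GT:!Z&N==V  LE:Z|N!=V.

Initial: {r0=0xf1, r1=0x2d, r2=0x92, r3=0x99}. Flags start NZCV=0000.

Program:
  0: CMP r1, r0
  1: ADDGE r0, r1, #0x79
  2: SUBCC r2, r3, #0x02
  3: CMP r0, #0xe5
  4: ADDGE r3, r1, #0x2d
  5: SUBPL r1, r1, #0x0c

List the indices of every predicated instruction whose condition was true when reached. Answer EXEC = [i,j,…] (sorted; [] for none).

0: ✓ CMP  NZCV=0000
1: ✓ ADDGE  r0←0xa6
2: ✓ SUBCC  r2←0x97
3: ✓ CMP  NZCV=1000
4: · ADDGE
5: · SUBPL

EXEC = [1,2]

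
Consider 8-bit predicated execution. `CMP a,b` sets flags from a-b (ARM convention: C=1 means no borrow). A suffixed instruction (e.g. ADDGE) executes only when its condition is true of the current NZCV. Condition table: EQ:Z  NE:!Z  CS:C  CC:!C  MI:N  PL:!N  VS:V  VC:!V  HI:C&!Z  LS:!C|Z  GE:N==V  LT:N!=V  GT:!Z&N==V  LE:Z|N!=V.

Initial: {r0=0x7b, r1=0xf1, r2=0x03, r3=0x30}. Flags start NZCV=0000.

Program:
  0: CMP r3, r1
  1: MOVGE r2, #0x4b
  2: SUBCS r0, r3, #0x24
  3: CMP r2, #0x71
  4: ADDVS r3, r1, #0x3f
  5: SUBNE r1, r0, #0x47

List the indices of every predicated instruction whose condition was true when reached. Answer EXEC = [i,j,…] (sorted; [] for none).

EXEC = [1,5]

0: ✓ CMP  NZCV=0000
1: ✓ MOVGE  r2←0x4b
2: · SUBCS
3: ✓ CMP  NZCV=1000
4: · ADDVS
5: ✓ SUBNE  r1←0x34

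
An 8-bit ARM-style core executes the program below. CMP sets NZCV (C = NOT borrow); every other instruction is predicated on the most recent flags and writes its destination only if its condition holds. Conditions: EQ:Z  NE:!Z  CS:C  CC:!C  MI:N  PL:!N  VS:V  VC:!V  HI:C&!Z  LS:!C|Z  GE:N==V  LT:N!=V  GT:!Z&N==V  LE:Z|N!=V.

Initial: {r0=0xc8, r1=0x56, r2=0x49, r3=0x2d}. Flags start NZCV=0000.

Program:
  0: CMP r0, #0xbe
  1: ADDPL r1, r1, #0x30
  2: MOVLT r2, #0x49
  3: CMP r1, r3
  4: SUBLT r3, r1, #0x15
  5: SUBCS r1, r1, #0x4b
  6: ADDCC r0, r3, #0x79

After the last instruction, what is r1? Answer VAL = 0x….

VAL = 0x3b

[0] flags=0010 → (cmp)
[1] flags=0010 PL?T → r1=0x86
[2] flags=0010 LT?F → skip
[3] flags=0011 → (cmp)
[4] flags=0011 LT?T → r3=0x71
[5] flags=0011 CS?T → r1=0x3b
[6] flags=0011 CC?F → skip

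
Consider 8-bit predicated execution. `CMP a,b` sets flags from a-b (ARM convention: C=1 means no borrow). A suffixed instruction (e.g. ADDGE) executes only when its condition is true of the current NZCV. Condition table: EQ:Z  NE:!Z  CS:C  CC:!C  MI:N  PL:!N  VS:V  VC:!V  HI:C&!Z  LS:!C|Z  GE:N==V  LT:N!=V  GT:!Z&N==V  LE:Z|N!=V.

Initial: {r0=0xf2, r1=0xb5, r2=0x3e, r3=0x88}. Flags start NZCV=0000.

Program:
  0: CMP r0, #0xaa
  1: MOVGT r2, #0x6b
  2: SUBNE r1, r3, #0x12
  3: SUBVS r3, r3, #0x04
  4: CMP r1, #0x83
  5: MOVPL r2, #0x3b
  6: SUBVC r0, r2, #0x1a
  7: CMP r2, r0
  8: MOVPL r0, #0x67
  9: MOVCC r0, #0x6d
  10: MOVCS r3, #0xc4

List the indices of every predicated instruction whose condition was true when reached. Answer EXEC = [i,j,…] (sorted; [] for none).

0: ✓ CMP  NZCV=0010
1: ✓ MOVGT  r2←0x6b
2: ✓ SUBNE  r1←0x76
3: · SUBVS
4: ✓ CMP  NZCV=1001
5: · MOVPL
6: · SUBVC
7: ✓ CMP  NZCV=0000
8: ✓ MOVPL  r0←0x67
9: ✓ MOVCC  r0←0x6d
10: · MOVCS

EXEC = [1,2,8,9]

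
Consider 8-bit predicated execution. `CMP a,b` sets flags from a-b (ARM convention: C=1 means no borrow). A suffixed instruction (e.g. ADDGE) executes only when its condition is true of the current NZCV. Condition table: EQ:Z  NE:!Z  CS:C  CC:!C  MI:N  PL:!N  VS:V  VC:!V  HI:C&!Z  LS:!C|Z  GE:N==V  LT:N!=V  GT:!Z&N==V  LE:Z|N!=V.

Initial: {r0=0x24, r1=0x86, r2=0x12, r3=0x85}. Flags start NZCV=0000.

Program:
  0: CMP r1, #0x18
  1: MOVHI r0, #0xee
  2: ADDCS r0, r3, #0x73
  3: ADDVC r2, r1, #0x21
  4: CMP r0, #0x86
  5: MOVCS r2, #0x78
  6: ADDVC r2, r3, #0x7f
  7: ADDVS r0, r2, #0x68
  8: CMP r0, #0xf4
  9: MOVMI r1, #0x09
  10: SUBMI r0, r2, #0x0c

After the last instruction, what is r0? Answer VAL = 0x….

VAL = 0xf8

[0] flags=0011 → (cmp)
[1] flags=0011 HI?T → r0=0xee
[2] flags=0011 CS?T → r0=0xf8
[3] flags=0011 VC?F → skip
[4] flags=0010 → (cmp)
[5] flags=0010 CS?T → r2=0x78
[6] flags=0010 VC?T → r2=0x04
[7] flags=0010 VS?F → skip
[8] flags=0010 → (cmp)
[9] flags=0010 MI?F → skip
[10] flags=0010 MI?F → skip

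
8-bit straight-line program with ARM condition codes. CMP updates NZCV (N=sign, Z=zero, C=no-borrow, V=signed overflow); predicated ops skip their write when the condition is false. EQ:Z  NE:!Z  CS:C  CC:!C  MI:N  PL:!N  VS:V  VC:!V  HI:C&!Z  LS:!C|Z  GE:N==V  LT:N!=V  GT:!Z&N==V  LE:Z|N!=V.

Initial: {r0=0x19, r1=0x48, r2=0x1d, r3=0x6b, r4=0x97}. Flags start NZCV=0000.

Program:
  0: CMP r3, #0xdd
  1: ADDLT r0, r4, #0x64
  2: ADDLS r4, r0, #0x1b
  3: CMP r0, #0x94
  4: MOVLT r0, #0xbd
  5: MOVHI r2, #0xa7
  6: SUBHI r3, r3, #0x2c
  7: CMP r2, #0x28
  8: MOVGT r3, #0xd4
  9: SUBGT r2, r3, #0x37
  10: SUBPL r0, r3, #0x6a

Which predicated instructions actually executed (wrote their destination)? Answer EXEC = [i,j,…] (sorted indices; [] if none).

EXEC = [2]

[0] flags=1001 → (cmp)
[1] flags=1001 LT?F → skip
[2] flags=1001 LS?T → r4=0x34
[3] flags=1001 → (cmp)
[4] flags=1001 LT?F → skip
[5] flags=1001 HI?F → skip
[6] flags=1001 HI?F → skip
[7] flags=1000 → (cmp)
[8] flags=1000 GT?F → skip
[9] flags=1000 GT?F → skip
[10] flags=1000 PL?F → skip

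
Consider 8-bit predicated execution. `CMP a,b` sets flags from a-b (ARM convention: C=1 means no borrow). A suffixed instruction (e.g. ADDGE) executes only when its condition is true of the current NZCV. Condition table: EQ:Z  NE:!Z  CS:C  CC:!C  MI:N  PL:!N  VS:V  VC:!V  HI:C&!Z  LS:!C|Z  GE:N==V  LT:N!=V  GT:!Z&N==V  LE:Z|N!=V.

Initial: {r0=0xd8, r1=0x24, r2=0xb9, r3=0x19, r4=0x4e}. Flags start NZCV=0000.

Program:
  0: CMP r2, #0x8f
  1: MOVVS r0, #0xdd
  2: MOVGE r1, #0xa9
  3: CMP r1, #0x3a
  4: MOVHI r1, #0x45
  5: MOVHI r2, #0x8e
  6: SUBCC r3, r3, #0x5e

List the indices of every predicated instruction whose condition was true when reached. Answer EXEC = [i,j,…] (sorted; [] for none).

0: ✓ CMP  NZCV=0010
1: · MOVVS
2: ✓ MOVGE  r1←0xa9
3: ✓ CMP  NZCV=0011
4: ✓ MOVHI  r1←0x45
5: ✓ MOVHI  r2←0x8e
6: · SUBCC

EXEC = [2,4,5]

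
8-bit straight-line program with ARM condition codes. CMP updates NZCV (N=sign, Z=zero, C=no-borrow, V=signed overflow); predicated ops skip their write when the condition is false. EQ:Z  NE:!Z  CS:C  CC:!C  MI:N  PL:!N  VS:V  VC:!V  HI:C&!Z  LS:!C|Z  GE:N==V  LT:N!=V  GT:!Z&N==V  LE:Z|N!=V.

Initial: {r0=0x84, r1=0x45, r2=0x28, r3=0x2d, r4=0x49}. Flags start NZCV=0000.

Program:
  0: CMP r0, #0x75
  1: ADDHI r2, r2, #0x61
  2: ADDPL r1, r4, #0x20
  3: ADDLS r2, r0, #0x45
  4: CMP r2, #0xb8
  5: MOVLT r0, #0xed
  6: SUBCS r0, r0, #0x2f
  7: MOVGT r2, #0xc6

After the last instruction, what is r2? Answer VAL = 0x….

0: ✓ CMP  NZCV=0011
1: ✓ ADDHI  r2←0x89
2: ✓ ADDPL  r1←0x69
3: · ADDLS
4: ✓ CMP  NZCV=1000
5: ✓ MOVLT  r0←0xed
6: · SUBCS
7: · MOVGT

VAL = 0x89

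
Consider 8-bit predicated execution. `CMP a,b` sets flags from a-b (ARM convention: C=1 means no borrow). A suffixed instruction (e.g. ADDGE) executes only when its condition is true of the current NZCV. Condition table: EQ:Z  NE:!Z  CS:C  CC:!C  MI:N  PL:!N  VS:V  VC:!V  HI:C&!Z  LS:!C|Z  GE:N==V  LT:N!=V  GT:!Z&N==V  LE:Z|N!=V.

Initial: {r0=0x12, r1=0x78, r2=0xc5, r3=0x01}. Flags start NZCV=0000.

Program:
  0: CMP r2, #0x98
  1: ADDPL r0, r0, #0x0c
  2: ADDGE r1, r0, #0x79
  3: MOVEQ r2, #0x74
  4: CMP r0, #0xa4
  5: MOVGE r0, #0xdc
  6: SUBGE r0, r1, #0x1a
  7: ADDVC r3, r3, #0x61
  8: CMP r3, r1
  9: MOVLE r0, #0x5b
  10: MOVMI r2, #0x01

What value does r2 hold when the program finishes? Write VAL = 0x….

0: ✓ CMP  NZCV=0010
1: ✓ ADDPL  r0←0x1e
2: ✓ ADDGE  r1←0x97
3: · MOVEQ
4: ✓ CMP  NZCV=0000
5: ✓ MOVGE  r0←0xdc
6: ✓ SUBGE  r0←0x7d
7: ✓ ADDVC  r3←0x62
8: ✓ CMP  NZCV=1001
9: · MOVLE
10: ✓ MOVMI  r2←0x01

VAL = 0x01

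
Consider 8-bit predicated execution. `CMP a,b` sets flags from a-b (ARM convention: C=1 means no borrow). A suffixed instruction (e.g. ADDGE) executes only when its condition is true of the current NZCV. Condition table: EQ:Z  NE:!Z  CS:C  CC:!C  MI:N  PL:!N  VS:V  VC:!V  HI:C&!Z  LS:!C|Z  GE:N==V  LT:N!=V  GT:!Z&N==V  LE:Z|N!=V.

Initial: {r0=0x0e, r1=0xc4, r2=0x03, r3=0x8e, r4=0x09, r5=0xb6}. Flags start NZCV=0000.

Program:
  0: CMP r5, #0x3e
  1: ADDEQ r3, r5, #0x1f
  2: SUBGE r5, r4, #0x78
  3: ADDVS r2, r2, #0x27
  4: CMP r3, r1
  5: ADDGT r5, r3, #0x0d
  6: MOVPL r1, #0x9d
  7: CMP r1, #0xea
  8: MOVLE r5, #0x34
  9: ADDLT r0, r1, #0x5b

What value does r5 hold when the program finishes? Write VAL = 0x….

[0] flags=0011 → (cmp)
[1] flags=0011 EQ?F → skip
[2] flags=0011 GE?F → skip
[3] flags=0011 VS?T → r2=0x2a
[4] flags=1000 → (cmp)
[5] flags=1000 GT?F → skip
[6] flags=1000 PL?F → skip
[7] flags=1000 → (cmp)
[8] flags=1000 LE?T → r5=0x34
[9] flags=1000 LT?T → r0=0x1f

VAL = 0x34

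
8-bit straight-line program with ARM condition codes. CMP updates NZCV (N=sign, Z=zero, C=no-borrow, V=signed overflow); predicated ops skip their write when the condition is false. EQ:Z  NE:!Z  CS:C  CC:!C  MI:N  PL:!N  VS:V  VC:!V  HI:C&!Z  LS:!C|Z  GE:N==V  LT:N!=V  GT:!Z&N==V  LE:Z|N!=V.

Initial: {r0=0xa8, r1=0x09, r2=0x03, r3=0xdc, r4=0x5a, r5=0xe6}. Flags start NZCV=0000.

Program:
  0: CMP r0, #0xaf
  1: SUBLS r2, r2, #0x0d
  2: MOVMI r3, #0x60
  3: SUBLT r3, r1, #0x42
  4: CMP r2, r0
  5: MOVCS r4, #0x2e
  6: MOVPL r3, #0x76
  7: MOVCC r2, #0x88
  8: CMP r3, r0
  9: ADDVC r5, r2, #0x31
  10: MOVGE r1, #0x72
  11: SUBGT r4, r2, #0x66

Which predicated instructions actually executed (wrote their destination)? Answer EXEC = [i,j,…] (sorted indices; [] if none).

0: ✓ CMP  NZCV=1000
1: ✓ SUBLS  r2←0xf6
2: ✓ MOVMI  r3←0x60
3: ✓ SUBLT  r3←0xc7
4: ✓ CMP  NZCV=0010
5: ✓ MOVCS  r4←0x2e
6: ✓ MOVPL  r3←0x76
7: · MOVCC
8: ✓ CMP  NZCV=1001
9: · ADDVC
10: ✓ MOVGE  r1←0x72
11: ✓ SUBGT  r4←0x90

EXEC = [1,2,3,5,6,10,11]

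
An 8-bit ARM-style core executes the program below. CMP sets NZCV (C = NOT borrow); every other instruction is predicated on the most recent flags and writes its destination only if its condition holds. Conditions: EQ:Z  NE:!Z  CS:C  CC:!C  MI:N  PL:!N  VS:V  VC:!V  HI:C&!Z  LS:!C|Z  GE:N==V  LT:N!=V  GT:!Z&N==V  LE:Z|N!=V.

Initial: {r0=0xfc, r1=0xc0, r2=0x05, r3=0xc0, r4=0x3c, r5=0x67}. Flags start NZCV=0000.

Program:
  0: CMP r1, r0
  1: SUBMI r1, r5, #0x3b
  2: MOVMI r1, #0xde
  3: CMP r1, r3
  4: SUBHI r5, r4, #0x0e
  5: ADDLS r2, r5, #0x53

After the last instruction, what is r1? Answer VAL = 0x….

VAL = 0xde

0: ✓ CMP  NZCV=1000
1: ✓ SUBMI  r1←0x2c
2: ✓ MOVMI  r1←0xde
3: ✓ CMP  NZCV=0010
4: ✓ SUBHI  r5←0x2e
5: · ADDLS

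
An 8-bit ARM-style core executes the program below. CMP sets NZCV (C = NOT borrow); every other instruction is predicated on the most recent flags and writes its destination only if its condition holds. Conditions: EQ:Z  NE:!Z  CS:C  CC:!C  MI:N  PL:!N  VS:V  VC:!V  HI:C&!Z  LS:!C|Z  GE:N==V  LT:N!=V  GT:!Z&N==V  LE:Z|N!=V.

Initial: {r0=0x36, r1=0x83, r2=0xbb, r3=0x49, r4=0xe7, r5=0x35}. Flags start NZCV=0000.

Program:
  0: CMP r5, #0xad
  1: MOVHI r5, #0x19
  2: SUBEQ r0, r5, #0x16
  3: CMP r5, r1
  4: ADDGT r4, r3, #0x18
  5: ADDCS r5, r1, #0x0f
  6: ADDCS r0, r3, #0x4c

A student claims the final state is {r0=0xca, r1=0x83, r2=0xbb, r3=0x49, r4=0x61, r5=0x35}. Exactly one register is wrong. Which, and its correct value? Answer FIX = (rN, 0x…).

0: ✓ CMP  NZCV=1001
1: · MOVHI
2: · SUBEQ
3: ✓ CMP  NZCV=1001
4: ✓ ADDGT  r4←0x61
5: · ADDCS
6: · ADDCS

FIX = (r0, 0x36)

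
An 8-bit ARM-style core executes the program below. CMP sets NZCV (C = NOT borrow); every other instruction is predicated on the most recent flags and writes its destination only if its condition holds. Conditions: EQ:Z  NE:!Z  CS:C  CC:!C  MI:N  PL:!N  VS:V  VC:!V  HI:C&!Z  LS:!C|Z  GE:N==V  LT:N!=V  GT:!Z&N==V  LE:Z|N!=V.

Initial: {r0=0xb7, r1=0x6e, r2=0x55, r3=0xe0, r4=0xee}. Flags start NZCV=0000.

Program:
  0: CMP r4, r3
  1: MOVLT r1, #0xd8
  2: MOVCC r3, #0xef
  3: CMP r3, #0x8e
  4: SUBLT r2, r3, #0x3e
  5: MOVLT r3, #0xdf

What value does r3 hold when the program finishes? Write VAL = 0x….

VAL = 0xe0

[0] flags=0010 → (cmp)
[1] flags=0010 LT?F → skip
[2] flags=0010 CC?F → skip
[3] flags=0010 → (cmp)
[4] flags=0010 LT?F → skip
[5] flags=0010 LT?F → skip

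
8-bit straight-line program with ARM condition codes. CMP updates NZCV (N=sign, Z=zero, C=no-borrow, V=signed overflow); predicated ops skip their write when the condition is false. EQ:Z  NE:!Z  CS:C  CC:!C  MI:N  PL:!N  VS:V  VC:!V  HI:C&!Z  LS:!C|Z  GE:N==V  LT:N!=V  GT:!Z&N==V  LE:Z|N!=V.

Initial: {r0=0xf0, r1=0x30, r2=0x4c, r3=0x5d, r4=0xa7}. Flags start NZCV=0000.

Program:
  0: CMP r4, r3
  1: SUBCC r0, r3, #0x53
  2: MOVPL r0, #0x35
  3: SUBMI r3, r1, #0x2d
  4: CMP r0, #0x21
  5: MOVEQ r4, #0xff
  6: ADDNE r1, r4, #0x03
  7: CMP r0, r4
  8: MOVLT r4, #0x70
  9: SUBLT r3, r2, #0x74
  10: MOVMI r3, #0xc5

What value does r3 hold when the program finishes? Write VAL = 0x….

VAL = 0xc5

[0] flags=0011 → (cmp)
[1] flags=0011 CC?F → skip
[2] flags=0011 PL?T → r0=0x35
[3] flags=0011 MI?F → skip
[4] flags=0010 → (cmp)
[5] flags=0010 EQ?F → skip
[6] flags=0010 NE?T → r1=0xaa
[7] flags=1001 → (cmp)
[8] flags=1001 LT?F → skip
[9] flags=1001 LT?F → skip
[10] flags=1001 MI?T → r3=0xc5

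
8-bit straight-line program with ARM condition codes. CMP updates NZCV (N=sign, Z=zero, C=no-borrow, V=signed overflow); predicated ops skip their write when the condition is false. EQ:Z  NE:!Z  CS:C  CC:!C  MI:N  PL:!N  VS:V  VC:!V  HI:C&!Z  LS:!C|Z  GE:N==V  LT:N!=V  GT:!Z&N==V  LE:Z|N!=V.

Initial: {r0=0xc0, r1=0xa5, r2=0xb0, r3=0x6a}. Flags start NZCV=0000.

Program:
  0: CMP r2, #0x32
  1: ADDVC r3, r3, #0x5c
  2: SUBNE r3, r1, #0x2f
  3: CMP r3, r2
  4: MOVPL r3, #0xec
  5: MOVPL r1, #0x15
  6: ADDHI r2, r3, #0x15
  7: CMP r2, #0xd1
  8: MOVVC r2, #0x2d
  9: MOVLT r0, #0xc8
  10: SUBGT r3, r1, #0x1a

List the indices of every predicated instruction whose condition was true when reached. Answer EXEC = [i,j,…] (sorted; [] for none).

[0] flags=0011 → (cmp)
[1] flags=0011 VC?F → skip
[2] flags=0011 NE?T → r3=0x76
[3] flags=1001 → (cmp)
[4] flags=1001 PL?F → skip
[5] flags=1001 PL?F → skip
[6] flags=1001 HI?F → skip
[7] flags=1000 → (cmp)
[8] flags=1000 VC?T → r2=0x2d
[9] flags=1000 LT?T → r0=0xc8
[10] flags=1000 GT?F → skip

EXEC = [2,8,9]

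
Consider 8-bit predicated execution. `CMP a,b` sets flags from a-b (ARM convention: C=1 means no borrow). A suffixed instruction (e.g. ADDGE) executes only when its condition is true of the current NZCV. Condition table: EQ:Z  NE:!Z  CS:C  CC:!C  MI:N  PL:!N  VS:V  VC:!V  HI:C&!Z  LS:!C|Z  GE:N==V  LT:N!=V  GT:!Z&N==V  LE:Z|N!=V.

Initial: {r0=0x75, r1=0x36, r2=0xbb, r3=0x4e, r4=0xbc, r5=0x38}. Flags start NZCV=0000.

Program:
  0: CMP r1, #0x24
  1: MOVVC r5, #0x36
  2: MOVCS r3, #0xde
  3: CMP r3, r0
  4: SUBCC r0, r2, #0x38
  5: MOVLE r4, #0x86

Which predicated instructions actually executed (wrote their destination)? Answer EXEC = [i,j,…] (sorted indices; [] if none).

EXEC = [1,2,5]

[0] flags=0010 → (cmp)
[1] flags=0010 VC?T → r5=0x36
[2] flags=0010 CS?T → r3=0xde
[3] flags=0011 → (cmp)
[4] flags=0011 CC?F → skip
[5] flags=0011 LE?T → r4=0x86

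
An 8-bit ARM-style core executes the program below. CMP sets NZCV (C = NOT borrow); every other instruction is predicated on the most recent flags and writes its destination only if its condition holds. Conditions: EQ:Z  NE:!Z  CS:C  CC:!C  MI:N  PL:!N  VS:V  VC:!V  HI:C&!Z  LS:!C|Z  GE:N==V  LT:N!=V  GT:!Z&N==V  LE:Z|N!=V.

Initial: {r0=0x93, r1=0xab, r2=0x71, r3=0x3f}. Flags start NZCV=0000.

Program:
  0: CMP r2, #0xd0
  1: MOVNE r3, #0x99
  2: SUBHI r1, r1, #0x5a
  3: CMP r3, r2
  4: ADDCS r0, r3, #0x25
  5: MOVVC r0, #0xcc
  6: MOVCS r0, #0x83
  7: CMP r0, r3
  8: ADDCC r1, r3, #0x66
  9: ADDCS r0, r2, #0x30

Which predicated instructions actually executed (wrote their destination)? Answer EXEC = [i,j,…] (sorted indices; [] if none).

0: ✓ CMP  NZCV=1001
1: ✓ MOVNE  r3←0x99
2: · SUBHI
3: ✓ CMP  NZCV=0011
4: ✓ ADDCS  r0←0xbe
5: · MOVVC
6: ✓ MOVCS  r0←0x83
7: ✓ CMP  NZCV=1000
8: ✓ ADDCC  r1←0xff
9: · ADDCS

EXEC = [1,4,6,8]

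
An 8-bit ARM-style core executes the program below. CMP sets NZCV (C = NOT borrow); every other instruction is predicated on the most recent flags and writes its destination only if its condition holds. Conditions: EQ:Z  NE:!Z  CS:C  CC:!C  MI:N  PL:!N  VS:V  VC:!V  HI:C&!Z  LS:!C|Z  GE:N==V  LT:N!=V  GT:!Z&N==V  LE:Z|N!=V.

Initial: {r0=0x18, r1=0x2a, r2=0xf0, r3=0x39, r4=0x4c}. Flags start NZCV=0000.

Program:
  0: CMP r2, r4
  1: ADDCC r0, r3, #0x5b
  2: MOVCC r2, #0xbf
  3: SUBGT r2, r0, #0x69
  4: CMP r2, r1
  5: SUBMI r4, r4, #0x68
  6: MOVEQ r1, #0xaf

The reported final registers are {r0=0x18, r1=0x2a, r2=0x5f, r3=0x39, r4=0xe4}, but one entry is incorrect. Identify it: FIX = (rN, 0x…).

FIX = (r2, 0xf0)

0: ✓ CMP  NZCV=1010
1: · ADDCC
2: · MOVCC
3: · SUBGT
4: ✓ CMP  NZCV=1010
5: ✓ SUBMI  r4←0xe4
6: · MOVEQ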